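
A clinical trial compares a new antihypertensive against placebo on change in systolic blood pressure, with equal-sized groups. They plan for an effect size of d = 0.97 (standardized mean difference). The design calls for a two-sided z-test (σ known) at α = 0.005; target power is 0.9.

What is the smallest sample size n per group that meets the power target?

n = 36 per group

Set Φ(δ − 2.807) = 0.9; then δ − 2.807 = Φ⁻¹(0.9) = 1.282, giving δ = 4.089.
(For δ > 0 the lower-tail rejection region contributes negligibly to power, so the one-term inversion is standard.)
δ = d·√(n/2) ⇒ n = 2(δ/d)² = 2 × (4.089 / 0.97)² = 35.53.
Rounding up, n = 36 per group.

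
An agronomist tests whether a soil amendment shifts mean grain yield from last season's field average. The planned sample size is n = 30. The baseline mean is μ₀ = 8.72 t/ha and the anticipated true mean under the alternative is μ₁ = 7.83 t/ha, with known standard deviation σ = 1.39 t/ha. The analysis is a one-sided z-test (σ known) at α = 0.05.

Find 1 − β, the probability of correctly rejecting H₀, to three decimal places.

Standardized effect: d = |μ₁ − μ₀| / σ = |7.83 − 8.72| / 1.39 = 0.6403
Noncentrality parameter: δ = d·√n = 0.6403 × √30 = 3.5070
One-sided α = 0.05 → critical value z_{0.05} = 1.645.
Power = Φ(δ − 1.645) = Φ(1.862) = 0.9687.

Power ≈ 0.969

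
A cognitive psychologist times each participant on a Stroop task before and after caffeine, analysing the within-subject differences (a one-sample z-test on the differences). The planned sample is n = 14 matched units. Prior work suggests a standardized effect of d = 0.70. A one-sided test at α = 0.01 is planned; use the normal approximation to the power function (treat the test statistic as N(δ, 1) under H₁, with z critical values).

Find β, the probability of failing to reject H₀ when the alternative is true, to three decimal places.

Noncentrality parameter: δ = d·√n = 0.70 × √14 = 2.6192
Critical value for a one-sided test at α = 0.01: z_α = 2.326.
Power = Φ(δ − 2.326) = Φ(0.293) = 0.6152.
Type II error: β = 1 − power = 1 − 0.6152 = 0.3848.

β ≈ 0.385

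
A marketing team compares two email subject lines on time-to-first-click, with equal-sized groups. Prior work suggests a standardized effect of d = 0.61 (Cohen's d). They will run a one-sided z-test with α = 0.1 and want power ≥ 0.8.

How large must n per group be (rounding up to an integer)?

Set Φ(δ − 1.282) = 0.8; then δ − 1.282 = Φ⁻¹(0.8) = 0.842, giving δ = 2.123.
δ = d·√(n/2) ⇒ n = 2(δ/d)² = 2 × (2.123 / 0.61)² = 24.23.
Rounding up, n = 25 per group.

n = 25 per group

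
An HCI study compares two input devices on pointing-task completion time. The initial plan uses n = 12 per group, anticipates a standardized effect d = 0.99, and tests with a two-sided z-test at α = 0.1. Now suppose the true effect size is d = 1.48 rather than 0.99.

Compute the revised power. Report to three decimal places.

Power ≈ 0.976

With d = 1.48: δ = d·√(n/2) = 1.48 × √(12/2) = 3.6252. Critical value z_{0.05} = 1.645.
Revised power = Φ(δ − 1.645) + Φ(−δ − 1.645) = Φ(1.980) + Φ(-5.270) = 0.9762 + 0.0000 = 0.9762.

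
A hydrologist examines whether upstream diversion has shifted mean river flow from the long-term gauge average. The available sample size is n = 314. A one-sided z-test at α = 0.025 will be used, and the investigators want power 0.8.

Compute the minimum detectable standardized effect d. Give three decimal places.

d ≈ 0.158

Need Φ(δ − 1.960) = 0.8, so δ = 1.960 + 0.842 = 2.802.
δ = d·√n ⇒ d = δ/√n = 2.802/√314 = 0.1581.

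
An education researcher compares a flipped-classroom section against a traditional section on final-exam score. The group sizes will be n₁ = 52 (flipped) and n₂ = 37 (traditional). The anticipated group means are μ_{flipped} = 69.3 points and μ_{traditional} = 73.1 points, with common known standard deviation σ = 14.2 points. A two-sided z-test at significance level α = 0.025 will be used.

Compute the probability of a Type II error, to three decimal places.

β ≈ 0.840

Standardized effect: d = |μ_{flipped} − μ_{traditional}| / σ = |69.3 − 73.1| / 14.2 = 0.2676
Noncentrality parameter: δ = d / √(1/n₁ + 1/n₂) = 0.2676 / √(1/52 + 1/37) = 1.2442
Critical value for a two-sided test at α = 0.025: z_{α/2} = 2.241.
Power = Φ(δ − 2.241) + Φ(−δ − 2.241) = Φ(-0.997) + Φ(-3.486) = 0.1593 + 0.0002 = 0.1596.
Type II error: β = 1 − power = 1 − 0.1596 = 0.8404.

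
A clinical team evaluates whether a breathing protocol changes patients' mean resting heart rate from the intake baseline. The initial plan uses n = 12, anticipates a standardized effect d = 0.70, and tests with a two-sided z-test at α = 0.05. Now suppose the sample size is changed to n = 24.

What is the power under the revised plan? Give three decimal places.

With n = 24: δ = d·√n = 0.70 × √24 = 3.4293. Critical value z_{0.025} = 1.960.
Revised power = Φ(δ − 1.960) + Φ(−δ − 1.960) = Φ(1.469) + Φ(-5.389) = 0.9291 + 0.0000 = 0.9291.

Power ≈ 0.929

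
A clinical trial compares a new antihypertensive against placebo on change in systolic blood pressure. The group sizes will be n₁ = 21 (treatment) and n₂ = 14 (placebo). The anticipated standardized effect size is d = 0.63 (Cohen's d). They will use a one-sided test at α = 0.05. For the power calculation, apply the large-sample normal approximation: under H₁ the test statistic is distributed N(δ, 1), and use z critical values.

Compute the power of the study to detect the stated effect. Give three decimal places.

Noncentrality parameter: δ = d / √(1/n₁ + 1/n₂) = 0.63 / √(1/21 + 1/14) = 1.8259
Critical value for a one-sided test at α = 0.05: z_α = 1.645.
Power = P(Z > 1.645 − δ) = Φ(0.181) = 0.5718.

Power ≈ 0.572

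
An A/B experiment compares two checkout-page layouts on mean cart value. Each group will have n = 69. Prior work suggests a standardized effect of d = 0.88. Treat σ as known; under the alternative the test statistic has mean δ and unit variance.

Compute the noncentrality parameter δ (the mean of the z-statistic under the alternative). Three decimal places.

The noncentrality parameter scales effect size by the design's sample-size factor: δ = d·√(n/2) = 0.88 × √(69/2) = 5.1688

δ ≈ 5.169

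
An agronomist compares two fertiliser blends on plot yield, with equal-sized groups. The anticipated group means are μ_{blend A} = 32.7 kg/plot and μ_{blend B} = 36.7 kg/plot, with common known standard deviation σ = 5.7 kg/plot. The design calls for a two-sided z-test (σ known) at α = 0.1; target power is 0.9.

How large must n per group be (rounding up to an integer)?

n = 35 per group

Standardized effect: d = |μ_{blend A} − μ_{blend B}| / σ = |32.7 − 36.7| / 5.7 = 0.7018
Set Φ(δ − 1.645) = 0.9; then δ − 1.645 = Φ⁻¹(0.9) = 1.282, giving δ = 2.926.
(Ignoring the negligible lower-tail rejection probability gives the usual closed-form inversion.)
δ = d·√(n/2) ⇒ n = 2(δ/d)² = 2 × (2.926 / 0.7018)² = 34.78.
Round up to the next whole unit.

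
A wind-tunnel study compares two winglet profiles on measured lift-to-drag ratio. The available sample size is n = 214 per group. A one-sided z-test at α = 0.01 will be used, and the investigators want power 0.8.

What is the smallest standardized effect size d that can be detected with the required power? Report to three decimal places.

Required noncentrality: δ = z_{0.01} + z_{0.20} = 2.326 + 0.842 = 3.168.
δ = d·√(n/2) ⇒ d = δ/√(n/2) = 3.168/√(214/2) = 0.3063.

d ≈ 0.306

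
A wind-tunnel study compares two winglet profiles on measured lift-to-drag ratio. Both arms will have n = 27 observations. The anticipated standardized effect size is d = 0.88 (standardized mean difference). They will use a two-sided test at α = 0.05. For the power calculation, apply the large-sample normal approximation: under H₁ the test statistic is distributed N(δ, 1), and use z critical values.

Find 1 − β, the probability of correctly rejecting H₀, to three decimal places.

Noncentrality parameter: δ = d·√(n/2) = 0.88 × √(27/2) = 3.2333
Two-sided α = 0.05 → critical value z_{0.025} = 1.960.
Power = Φ(δ − 1.960) + Φ(−δ − 1.960) = Φ(1.273) + Φ(-5.193) = 0.8986 + 0.0000 = 0.8986.

Power ≈ 0.899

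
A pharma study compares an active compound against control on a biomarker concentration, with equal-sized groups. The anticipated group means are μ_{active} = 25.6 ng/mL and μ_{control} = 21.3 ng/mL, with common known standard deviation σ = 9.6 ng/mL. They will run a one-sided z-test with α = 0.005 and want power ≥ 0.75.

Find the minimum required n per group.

Standardized effect: d = |μ_{active} − μ_{control}| / σ = |25.6 − 21.3| / 9.6 = 0.4479
For power 0.75 need Φ(δ − z_{0.005}) = 0.75, so δ = z_{0.005} + z_{0.25} = 2.576 + 0.674 = 3.250.
δ = d·√(n/2) ⇒ n = 2(δ/d)² = 2 × (3.250 / 0.4479)² = 105.31.
Round up to the next whole unit.

n = 106 per group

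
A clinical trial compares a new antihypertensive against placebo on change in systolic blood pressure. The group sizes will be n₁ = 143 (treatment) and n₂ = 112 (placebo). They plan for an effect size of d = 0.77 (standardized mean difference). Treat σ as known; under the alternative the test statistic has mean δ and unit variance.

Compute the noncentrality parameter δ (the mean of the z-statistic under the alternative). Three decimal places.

δ = d / √(1/n₁ + 1/n₂) = 0.77 / √(1/143 + 1/112) = 6.1024

δ ≈ 6.102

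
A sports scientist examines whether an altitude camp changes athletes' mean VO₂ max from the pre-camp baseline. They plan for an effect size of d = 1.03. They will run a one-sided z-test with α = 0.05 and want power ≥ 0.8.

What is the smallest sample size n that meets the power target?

n = 6

Set Φ(δ − 1.645) = 0.8; then δ − 1.645 = Φ⁻¹(0.8) = 0.842, giving δ = 2.486.
δ = d·√n ⇒ n = (δ/d)² = (2.486 / 1.03)² = 5.83.
Round up to the next whole unit.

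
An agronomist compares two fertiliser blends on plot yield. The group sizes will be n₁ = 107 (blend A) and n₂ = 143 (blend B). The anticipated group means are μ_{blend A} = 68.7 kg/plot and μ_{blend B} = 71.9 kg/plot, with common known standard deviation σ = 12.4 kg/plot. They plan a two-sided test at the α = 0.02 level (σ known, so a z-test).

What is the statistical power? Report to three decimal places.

Power ≈ 0.379

Standardized effect: d = |μ_{blend A} − μ_{blend B}| / σ = |68.7 − 71.9| / 12.4 = 0.2581
Noncentrality parameter: δ = d / √(1/n₁ + 1/n₂) = 0.2581 / √(1/107 + 1/143) = 2.0189
Critical value for a two-sided test at α = 0.02: z_{α/2} = 2.326.
Power = Φ(δ − 2.326) + Φ(−δ − 2.326) = Φ(-0.307) + Φ(-4.345) = 0.3793 + 0.0000 = 0.3793.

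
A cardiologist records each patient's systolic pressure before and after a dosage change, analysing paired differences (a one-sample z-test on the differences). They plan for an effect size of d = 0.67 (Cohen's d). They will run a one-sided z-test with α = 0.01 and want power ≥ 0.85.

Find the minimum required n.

n = 26

For power 0.85 need Φ(δ − z_{0.01}) = 0.85, so δ = z_{0.01} + z_{0.15} = 2.326 + 1.036 = 3.363.
δ = d·√n ⇒ n = (δ/d)² = (3.363 / 0.67)² = 25.19.
Rounding up, n = 26.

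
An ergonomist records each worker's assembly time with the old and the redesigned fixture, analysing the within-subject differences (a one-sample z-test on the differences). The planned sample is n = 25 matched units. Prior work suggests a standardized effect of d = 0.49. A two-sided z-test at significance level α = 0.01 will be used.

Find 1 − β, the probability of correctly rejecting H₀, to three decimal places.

Power ≈ 0.450

Noncentrality parameter: δ = d·√n = 0.49 × √25 = 2.4500
Two-sided α = 0.01 → critical value z_{0.005} = 2.576.
Power = Φ(δ − 2.576) + Φ(−δ − 2.576) = Φ(-0.126) + Φ(-5.026) = 0.4499 + 0.0000 = 0.4499.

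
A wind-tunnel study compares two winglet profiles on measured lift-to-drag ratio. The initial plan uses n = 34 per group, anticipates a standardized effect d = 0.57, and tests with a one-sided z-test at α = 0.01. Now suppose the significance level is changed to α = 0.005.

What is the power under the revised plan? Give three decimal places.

Power ≈ 0.411

δ = d·√(n/2) = 0.57 × √(34/2) = 2.3502 (unchanged). New critical value: z_{0.005} = 2.576.
Revised power = P(Z > 2.576 − δ) = Φ(-0.226) = 0.4107.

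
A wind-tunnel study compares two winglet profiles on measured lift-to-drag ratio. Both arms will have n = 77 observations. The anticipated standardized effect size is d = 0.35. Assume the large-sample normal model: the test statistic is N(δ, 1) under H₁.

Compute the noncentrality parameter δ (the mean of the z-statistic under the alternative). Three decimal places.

The noncentrality parameter scales effect size by the design's sample-size factor: δ = d·√(n/2) = 0.35 × √(77/2) = 2.1717

δ ≈ 2.172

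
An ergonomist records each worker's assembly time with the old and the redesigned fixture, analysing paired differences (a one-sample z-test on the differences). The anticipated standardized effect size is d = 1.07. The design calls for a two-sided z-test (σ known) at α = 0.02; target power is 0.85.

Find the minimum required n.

For power 0.85 need Φ(δ − z_{0.01}) = 0.85, so δ = z_{0.01} + z_{0.15} = 2.326 + 1.036 = 3.363.
(For δ > 0 the lower-tail rejection region contributes negligibly to power, so the one-term inversion is standard.)
δ = d·√n ⇒ n = (δ/d)² = (3.363 / 1.07)² = 9.88.
Rounding up, n = 10.

n = 10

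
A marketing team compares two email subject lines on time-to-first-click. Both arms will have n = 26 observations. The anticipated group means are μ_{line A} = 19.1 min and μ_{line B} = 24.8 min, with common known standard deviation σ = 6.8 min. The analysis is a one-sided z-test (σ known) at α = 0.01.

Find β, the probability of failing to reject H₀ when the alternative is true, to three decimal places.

Standardized effect: d = |μ_{line A} − μ_{line B}| / σ = |19.1 − 24.8| / 6.8 = 0.8382
Noncentrality parameter: δ = d·√(n/2) = 0.8382 × √(26/2) = 3.0223
Critical value for a one-sided test at α = 0.01: z_α = 2.326.
Power = P(Z > 2.326 − δ) = Φ(0.696) = 0.7568.
Type II error: β = 1 − power = 1 − 0.7568 = 0.2432.

β ≈ 0.243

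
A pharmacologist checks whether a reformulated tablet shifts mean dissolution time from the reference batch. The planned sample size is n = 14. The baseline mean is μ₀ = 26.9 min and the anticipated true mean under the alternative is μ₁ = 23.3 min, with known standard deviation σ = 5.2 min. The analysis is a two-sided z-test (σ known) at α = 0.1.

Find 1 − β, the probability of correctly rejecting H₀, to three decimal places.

Standardized effect: d = |μ₁ − μ₀| / σ = |23.3 − 26.9| / 5.2 = 0.6923
Noncentrality parameter: δ = d·√n = 0.6923 × √14 = 2.5904
Critical value for a two-sided test at α = 0.1: z_{α/2} = 1.645.
Power = Φ(δ − 1.645) + Φ(−δ − 1.645) = Φ(0.946) + Φ(-4.235) = 0.8278 + 0.0000 = 0.8278.

Power ≈ 0.828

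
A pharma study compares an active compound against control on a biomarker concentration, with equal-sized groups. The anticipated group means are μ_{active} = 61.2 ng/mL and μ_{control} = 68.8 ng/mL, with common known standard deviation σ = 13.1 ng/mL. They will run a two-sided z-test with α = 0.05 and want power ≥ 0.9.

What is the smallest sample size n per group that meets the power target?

n = 63 per group

Standardized effect: d = |μ_{active} − μ_{control}| / σ = |61.2 − 68.8| / 13.1 = 0.5802
For power 0.9 need Φ(δ − z_{0.025}) = 0.9, so δ = z_{0.025} + z_{0.10} = 1.960 + 1.282 = 3.242.
(Ignoring the negligible lower-tail rejection probability gives the usual closed-form inversion.)
δ = d·√(n/2) ⇒ n = 2(δ/d)² = 2 × (3.242 / 0.5802)² = 62.44.
Round up to the next whole unit.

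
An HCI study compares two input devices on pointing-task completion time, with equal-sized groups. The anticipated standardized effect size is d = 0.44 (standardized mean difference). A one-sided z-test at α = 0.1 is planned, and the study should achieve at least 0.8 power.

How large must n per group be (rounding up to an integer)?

Set Φ(δ − 1.282) = 0.8; then δ − 1.282 = Φ⁻¹(0.8) = 0.842, giving δ = 2.123.
δ = d·√(n/2) ⇒ n = 2(δ/d)² = 2 × (2.123 / 0.44)² = 46.57.
Round up to the next whole unit.

n = 47 per group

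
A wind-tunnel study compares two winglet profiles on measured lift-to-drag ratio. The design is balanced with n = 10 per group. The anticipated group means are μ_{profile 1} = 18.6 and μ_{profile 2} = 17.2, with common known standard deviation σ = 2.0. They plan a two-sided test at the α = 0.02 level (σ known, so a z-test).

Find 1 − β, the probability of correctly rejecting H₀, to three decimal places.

Power ≈ 0.223

Standardized effect: d = |μ_{profile 1} − μ_{profile 2}| / σ = |18.6 − 17.2| / 2.0 = 0.7000
Noncentrality parameter: δ = d·√(n/2) = 0.7000 × √(10/2) = 1.5652
Critical value for a two-sided test at α = 0.02: z_{α/2} = 2.326.
Power = Φ(δ − 2.326) + Φ(−δ − 2.326) = Φ(-0.761) + Φ(-3.892) = 0.2233 + 0.0000 = 0.2233.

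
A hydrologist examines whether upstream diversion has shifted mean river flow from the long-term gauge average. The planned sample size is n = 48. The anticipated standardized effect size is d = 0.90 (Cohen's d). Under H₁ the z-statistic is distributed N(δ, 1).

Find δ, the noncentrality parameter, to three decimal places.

δ ≈ 6.235

δ = d·√n = 0.90 × √48 = 6.2354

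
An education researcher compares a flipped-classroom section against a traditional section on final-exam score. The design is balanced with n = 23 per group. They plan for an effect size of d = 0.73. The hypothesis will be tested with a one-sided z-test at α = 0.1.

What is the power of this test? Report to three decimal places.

Noncentrality parameter: δ = d·√(n/2) = 0.73 × √(23/2) = 2.4756
Critical value for a one-sided test at α = 0.1: z_α = 1.282.
Power = Φ(δ − 1.282) = Φ(1.194) = 0.8838.

Power ≈ 0.884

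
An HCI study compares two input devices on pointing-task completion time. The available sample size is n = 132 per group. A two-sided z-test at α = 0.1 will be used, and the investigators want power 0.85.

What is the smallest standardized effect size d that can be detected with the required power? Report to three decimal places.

Need Φ(δ − 1.645) = 0.85, so δ = 1.645 + 1.036 = 2.681.
(The second rejection-region term Φ(−δ − z_{α/2}) is negligible and dropped.)
δ = d·√(n/2) ⇒ d = δ/√(n/2) = 2.681/√(132/2) = 0.3300.

d ≈ 0.330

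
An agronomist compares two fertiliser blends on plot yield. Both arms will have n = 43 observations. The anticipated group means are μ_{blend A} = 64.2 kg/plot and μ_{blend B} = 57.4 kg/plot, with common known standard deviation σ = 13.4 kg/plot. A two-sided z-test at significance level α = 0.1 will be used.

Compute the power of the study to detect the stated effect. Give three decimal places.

Power ≈ 0.761

Standardized effect: d = |μ_{blend A} − μ_{blend B}| / σ = |64.2 − 57.4| / 13.4 = 0.5075
Noncentrality parameter: δ = d·√(n/2) = 0.5075 × √(43/2) = 2.3530
Two-sided α = 0.1 → critical value z_{0.05} = 1.645.
Power = Φ(δ − 1.645) + Φ(−δ − 1.645) = Φ(0.708) + Φ(-3.998) = 0.7606 + 0.0000 = 0.7606.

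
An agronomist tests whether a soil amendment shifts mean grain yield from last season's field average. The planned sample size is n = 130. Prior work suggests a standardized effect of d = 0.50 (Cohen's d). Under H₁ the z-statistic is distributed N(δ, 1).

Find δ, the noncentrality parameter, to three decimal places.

δ ≈ 5.701

The noncentrality parameter scales effect size by the design's sample-size factor: δ = d·√n = 0.50 × √130 = 5.7009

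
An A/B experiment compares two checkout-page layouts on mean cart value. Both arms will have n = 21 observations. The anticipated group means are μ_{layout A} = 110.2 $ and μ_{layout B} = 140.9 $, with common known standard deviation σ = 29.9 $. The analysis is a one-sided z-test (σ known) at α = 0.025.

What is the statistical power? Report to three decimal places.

Power ≈ 0.914

Standardized effect: d = |μ_{layout A} − μ_{layout B}| / σ = |110.2 − 140.9| / 29.9 = 1.0268
Noncentrality parameter: δ = d·√(n/2) = 1.0268 × √(21/2) = 3.3271
Critical value for a one-sided test at α = 0.025: z_α = 1.960.
Power = Φ(δ − 1.960) = Φ(1.367) = 0.9142.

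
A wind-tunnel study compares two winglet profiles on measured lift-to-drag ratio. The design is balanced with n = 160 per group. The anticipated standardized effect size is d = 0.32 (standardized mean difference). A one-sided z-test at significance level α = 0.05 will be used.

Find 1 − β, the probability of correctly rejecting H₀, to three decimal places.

Noncentrality parameter: δ = d·√(n/2) = 0.32 × √(160/2) = 2.8622
Critical value for a one-sided test at α = 0.05: z_α = 1.645.
Power = P(Z > 1.645 − δ) = Φ(1.217) = 0.8883.

Power ≈ 0.888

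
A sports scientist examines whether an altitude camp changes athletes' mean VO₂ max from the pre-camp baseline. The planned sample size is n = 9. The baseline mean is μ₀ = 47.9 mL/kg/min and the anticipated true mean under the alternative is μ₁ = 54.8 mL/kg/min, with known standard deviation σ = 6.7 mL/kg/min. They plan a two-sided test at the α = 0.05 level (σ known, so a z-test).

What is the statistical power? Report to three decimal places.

Standardized effect: d = |μ₁ − μ₀| / σ = |54.8 − 47.9| / 6.7 = 1.0299
Noncentrality parameter: δ = d·√n = 1.0299 × √9 = 3.0896
Critical value for a two-sided test at α = 0.05: z_{α/2} = 1.960.
Power = Φ(δ − 1.960) + Φ(−δ − 1.960) = Φ(1.130) + Φ(-5.050) = 0.8707 + 0.0000 = 0.8707.

Power ≈ 0.871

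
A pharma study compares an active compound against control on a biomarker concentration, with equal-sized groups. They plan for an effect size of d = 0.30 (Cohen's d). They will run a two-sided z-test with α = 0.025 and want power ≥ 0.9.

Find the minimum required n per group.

n = 276 per group

Set Φ(δ − 2.241) = 0.9; then δ − 2.241 = Φ⁻¹(0.9) = 1.282, giving δ = 3.523.
(For δ > 0 the lower-tail rejection region contributes negligibly to power, so the one-term inversion is standard.)
δ = d·√(n/2) ⇒ n = 2(δ/d)² = 2 × (3.523 / 0.30)² = 275.80.
Round up to the next whole unit.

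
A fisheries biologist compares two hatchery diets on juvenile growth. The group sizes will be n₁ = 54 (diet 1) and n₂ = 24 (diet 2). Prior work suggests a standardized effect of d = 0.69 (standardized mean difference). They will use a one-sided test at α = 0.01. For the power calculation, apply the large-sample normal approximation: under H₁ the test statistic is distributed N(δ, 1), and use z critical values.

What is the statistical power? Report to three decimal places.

Power ≈ 0.687

Noncentrality parameter: δ = d / √(1/n₁ + 1/n₂) = 0.69 / √(1/54 + 1/24) = 2.8126
Critical value for a one-sided test at α = 0.01: z_α = 2.326.
Power = Φ(δ − 2.326) = Φ(0.486) = 0.6866.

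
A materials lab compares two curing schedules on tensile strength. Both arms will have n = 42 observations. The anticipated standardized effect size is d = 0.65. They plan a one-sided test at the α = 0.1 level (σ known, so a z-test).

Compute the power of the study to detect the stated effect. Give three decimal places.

Noncentrality parameter: δ = d·√(n/2) = 0.65 × √(42/2) = 2.9787
Critical value for a one-sided test at α = 0.1: z_α = 1.282.
Power = P(Z > 1.282 − δ) = Φ(1.697) = 0.9552.

Power ≈ 0.955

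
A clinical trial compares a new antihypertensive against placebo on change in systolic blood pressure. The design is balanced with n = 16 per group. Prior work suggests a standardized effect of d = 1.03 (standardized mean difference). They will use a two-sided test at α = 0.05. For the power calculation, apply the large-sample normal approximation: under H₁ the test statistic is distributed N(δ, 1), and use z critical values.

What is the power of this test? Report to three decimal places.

Noncentrality parameter: δ = d·√(n/2) = 1.03 × √(16/2) = 2.9133
Two-sided α = 0.05 → critical value z_{0.025} = 1.960.
Power = Φ(δ − 1.960) + Φ(−δ − 1.960) = Φ(0.953) + Φ(-4.873) = 0.8298 + 0.0000 = 0.8298.

Power ≈ 0.830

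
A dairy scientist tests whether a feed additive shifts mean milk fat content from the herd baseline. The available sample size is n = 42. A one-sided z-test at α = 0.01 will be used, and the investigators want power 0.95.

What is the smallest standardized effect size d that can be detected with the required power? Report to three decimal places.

Need Φ(δ − 2.326) = 0.95, so δ = 2.326 + 1.645 = 3.971.
δ = d·√n ⇒ d = δ/√n = 3.971/√42 = 0.6128.

d ≈ 0.613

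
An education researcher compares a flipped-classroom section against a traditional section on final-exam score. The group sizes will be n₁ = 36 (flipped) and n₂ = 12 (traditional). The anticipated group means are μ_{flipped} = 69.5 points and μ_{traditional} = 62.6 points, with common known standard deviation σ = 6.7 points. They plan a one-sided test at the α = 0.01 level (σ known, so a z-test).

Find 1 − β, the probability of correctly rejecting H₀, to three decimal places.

Power ≈ 0.777

Standardized effect: d = |μ_{flipped} − μ_{traditional}| / σ = |69.5 − 62.6| / 6.7 = 1.0299
Noncentrality parameter: δ = d / √(1/n₁ + 1/n₂) = 1.0299 / √(1/36 + 1/12) = 3.0896
One-sided α = 0.01 → critical value z_{0.01} = 2.326.
Power = P(Z > 2.326 − δ) = Φ(0.763) = 0.7773.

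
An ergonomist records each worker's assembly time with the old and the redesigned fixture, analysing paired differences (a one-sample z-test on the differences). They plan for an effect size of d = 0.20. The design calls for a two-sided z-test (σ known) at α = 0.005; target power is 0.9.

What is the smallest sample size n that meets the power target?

n = 418

For power 0.9 need Φ(δ − z_{0.0025}) = 0.9, so δ = z_{0.0025} + z_{0.10} = 2.807 + 1.282 = 4.089.
(Ignoring the negligible lower-tail rejection probability gives the usual closed-form inversion.)
δ = d·√n ⇒ n = (δ/d)² = (4.089 / 0.20)² = 417.91.
Round up to the next whole unit.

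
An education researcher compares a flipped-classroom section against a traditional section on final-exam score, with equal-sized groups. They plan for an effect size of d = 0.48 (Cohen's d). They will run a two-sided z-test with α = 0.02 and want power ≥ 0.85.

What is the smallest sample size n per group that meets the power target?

Set Φ(δ − 2.326) = 0.85; then δ − 2.326 = Φ⁻¹(0.85) = 1.036, giving δ = 3.363.
(The Φ(−δ − z_{α/2}) term is vanishingly small for δ > 0 and is dropped in the standard sample-size formula.)
δ = d·√(n/2) ⇒ n = 2(δ/d)² = 2 × (3.363 / 0.48)² = 98.16.
Round up to the next whole unit.

n = 99 per group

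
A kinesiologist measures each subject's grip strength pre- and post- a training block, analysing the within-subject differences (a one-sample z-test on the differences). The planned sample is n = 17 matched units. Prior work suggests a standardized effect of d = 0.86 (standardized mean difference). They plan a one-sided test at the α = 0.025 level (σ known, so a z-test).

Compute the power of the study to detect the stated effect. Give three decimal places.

Noncentrality parameter: δ = d·√n = 0.86 × √17 = 3.5459
One-sided α = 0.025 → critical value z_{0.025} = 1.960.
Power = P(Z > 1.960 − δ) = Φ(1.586) = 0.9436.

Power ≈ 0.944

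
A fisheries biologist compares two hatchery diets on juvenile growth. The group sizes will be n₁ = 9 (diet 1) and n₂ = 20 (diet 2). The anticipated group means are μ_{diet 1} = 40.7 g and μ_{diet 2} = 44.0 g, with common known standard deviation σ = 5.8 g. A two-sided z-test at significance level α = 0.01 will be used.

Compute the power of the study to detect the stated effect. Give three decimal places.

Standardized effect: d = |μ_{diet 1} − μ_{diet 2}| / σ = |40.7 − 44.0| / 5.8 = 0.5690
Noncentrality parameter: δ = d / √(1/n₁ + 1/n₂) = 0.5690 / √(1/9 + 1/20) = 1.4175
Two-sided α = 0.01 → critical value z_{0.005} = 2.576.
Power = Φ(δ − 2.576) + Φ(−δ − 2.576) = Φ(-1.158) + Φ(-3.993) = 0.1234 + 0.0000 = 0.1234.

Power ≈ 0.123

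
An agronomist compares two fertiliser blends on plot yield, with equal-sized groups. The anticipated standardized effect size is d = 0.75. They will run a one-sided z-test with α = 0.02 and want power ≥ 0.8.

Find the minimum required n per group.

For power 0.8 need Φ(δ − z_{0.02}) = 0.8, so δ = z_{0.02} + z_{0.20} = 2.054 + 0.842 = 2.895.
δ = d·√(n/2) ⇒ n = 2(δ/d)² = 2 × (2.895 / 0.75)² = 29.81.
Rounding up, n = 30 per group.

n = 30 per group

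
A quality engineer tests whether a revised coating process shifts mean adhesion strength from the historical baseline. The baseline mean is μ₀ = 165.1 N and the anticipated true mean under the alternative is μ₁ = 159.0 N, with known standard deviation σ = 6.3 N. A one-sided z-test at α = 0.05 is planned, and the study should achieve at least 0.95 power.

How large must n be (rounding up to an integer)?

n = 12

Standardized effect: d = |μ₁ − μ₀| / σ = |159.0 − 165.1| / 6.3 = 0.9683
Set Φ(δ − 1.645) = 0.95; then δ − 1.645 = Φ⁻¹(0.95) = 1.645, giving δ = 3.290.
δ = d·√n ⇒ n = (δ/d)² = (3.290 / 0.9683)² = 11.54.
Round up to the next whole unit.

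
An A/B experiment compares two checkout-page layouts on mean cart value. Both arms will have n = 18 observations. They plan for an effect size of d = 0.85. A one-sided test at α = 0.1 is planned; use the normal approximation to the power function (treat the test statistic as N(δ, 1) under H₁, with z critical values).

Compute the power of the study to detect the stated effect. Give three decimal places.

Noncentrality parameter: δ = d·√(n/2) = 0.85 × √(18/2) = 2.5500
One-sided α = 0.1 → critical value z_{0.1} = 1.282.
Power = Φ(δ − 1.282) = Φ(1.268) = 0.8977.

Power ≈ 0.898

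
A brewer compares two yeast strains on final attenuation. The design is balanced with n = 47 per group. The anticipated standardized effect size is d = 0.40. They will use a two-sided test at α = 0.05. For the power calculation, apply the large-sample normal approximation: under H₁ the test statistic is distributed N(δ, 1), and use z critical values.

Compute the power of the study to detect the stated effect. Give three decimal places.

Power ≈ 0.492

Noncentrality parameter: δ = d·√(n/2) = 0.40 × √(47/2) = 1.9391
Critical value for a two-sided test at α = 0.05: z_{α/2} = 1.960.
Power = Φ(δ − 1.960) + Φ(−δ − 1.960) = Φ(-0.021) + Φ(-3.899) = 0.4917 + 0.0000 = 0.4917.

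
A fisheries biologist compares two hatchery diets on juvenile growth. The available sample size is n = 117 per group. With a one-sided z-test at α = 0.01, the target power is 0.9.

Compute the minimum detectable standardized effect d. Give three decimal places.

d ≈ 0.472

Required noncentrality: δ = z_{0.01} + z_{0.10} = 2.326 + 1.282 = 3.608.
δ = d·√(n/2) ⇒ d = δ/√(n/2) = 3.608/√(117/2) = 0.4717.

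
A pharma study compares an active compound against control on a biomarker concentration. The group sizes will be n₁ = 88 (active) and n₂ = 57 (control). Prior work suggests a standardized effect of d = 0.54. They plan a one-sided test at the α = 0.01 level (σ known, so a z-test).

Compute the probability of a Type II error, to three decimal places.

β ≈ 0.198

Noncentrality parameter: δ = d / √(1/n₁ + 1/n₂) = 0.54 / √(1/88 + 1/57) = 3.1761
One-sided α = 0.01 → critical value z_{0.01} = 2.326.
Power = P(Z > 2.326 − δ) = Φ(0.850) = 0.8023.
Type II error: β = 1 − power = 1 − 0.8023 = 0.1977.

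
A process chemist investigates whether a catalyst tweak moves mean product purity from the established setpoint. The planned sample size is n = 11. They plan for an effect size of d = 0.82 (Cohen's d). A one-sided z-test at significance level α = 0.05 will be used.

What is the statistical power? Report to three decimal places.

Power ≈ 0.859

Noncentrality parameter: δ = d·√n = 0.82 × √11 = 2.7196
One-sided α = 0.05 → critical value z_{0.05} = 1.645.
Power = P(Z > 1.645 − δ) = Φ(1.075) = 0.8588.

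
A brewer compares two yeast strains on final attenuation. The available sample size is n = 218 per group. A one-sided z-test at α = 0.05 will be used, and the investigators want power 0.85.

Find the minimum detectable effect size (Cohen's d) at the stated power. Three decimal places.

Need Φ(δ − 1.645) = 0.85, so δ = 1.645 + 1.036 = 2.681.
δ = d·√(n/2) ⇒ d = δ/√(n/2) = 2.681/√(218/2) = 0.2568.

d ≈ 0.257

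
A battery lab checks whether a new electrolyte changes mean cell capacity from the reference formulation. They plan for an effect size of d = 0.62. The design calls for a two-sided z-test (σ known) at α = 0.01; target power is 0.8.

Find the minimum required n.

n = 31

For power 0.8 need Φ(δ − z_{0.005}) = 0.8, so δ = z_{0.005} + z_{0.20} = 2.576 + 0.842 = 3.417.
(Ignoring the negligible lower-tail rejection probability gives the usual closed-form inversion.)
δ = d·√n ⇒ n = (δ/d)² = (3.417 / 0.62)² = 30.38.
Rounding up, n = 31.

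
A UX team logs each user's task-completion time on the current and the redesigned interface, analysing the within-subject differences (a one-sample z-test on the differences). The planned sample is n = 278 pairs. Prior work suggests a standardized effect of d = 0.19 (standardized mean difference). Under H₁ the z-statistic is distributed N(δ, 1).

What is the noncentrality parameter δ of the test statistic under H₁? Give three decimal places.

δ ≈ 3.168

δ = d·√n = 0.19 × √278 = 3.1679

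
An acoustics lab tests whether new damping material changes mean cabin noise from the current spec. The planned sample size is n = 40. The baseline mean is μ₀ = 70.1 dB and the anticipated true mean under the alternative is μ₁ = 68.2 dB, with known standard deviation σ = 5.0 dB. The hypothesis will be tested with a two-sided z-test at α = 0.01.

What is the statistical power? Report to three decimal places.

Power ≈ 0.432

Standardized effect: d = |μ₁ − μ₀| / σ = |68.2 − 70.1| / 5.0 = 0.3800
Noncentrality parameter: δ = d·√n = 0.3800 × √40 = 2.4033
Critical value for a two-sided test at α = 0.01: z_{α/2} = 2.576.
Power = Φ(δ − 2.576) + Φ(−δ − 2.576) = Φ(-0.172) + Φ(-4.979) = 0.4315 + 0.0000 = 0.4315.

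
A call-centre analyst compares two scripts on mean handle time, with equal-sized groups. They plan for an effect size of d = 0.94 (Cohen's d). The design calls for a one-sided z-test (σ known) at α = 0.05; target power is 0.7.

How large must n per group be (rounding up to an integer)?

Set Φ(δ − 1.645) = 0.7; then δ − 1.645 = Φ⁻¹(0.7) = 0.524, giving δ = 2.169.
δ = d·√(n/2) ⇒ n = 2(δ/d)² = 2 × (2.169 / 0.94)² = 10.65.
Round up to the next whole unit.

n = 11 per group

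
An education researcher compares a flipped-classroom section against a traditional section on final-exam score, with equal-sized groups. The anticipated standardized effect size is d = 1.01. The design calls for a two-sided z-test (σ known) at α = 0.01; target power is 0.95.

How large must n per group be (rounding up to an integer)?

Set Φ(δ − 2.576) = 0.95; then δ − 2.576 = Φ⁻¹(0.95) = 1.645, giving δ = 4.221.
(For δ > 0 the lower-tail rejection region contributes negligibly to power, so the one-term inversion is standard.)
δ = d·√(n/2) ⇒ n = 2(δ/d)² = 2 × (4.221 / 1.01)² = 34.93.
Rounding up, n = 35 per group.

n = 35 per group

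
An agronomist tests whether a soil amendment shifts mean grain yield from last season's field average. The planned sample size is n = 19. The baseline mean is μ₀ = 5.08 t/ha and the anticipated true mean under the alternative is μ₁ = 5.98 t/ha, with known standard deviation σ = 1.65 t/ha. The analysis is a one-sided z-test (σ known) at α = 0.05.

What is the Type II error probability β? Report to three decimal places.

β ≈ 0.232

Standardized effect: d = |μ₁ − μ₀| / σ = |5.98 − 5.08| / 1.65 = 0.5455
Noncentrality parameter: δ = d·√n = 0.5455 × √19 = 2.3776
One-sided α = 0.05 → critical value z_{0.05} = 1.645.
Power = P(Z > 1.645 − δ) = Φ(0.733) = 0.7681.
Type II error: β = 1 − power = 1 − 0.7681 = 0.2319.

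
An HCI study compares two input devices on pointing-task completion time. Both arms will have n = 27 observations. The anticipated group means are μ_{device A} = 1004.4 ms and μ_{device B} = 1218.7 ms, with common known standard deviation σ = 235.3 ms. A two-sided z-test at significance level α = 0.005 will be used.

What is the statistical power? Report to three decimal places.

Power ≈ 0.705

Standardized effect: d = |μ_{device A} − μ_{device B}| / σ = |1004.4 − 1218.7| / 235.3 = 0.9108
Noncentrality parameter: δ = d·√(n/2) = 0.9108 × √(27/2) = 3.3463
Two-sided α = 0.005 → critical value z_{0.0025} = 2.807.
Power = Φ(δ − 2.807) + Φ(−δ − 2.807) = Φ(0.539) + Φ(-6.153) = 0.7052 + 0.0000 = 0.7052.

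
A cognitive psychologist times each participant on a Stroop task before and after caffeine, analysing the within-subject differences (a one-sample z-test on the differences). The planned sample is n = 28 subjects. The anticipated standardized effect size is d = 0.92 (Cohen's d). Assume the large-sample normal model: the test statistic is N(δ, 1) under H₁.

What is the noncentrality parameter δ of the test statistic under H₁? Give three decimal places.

δ ≈ 4.868

δ = d·√n = 0.92 × √28 = 4.8682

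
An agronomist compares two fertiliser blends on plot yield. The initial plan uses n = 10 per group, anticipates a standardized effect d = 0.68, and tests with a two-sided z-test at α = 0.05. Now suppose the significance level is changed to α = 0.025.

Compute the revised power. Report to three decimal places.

δ = d·√(n/2) = 0.68 × √(10/2) = 1.5205 (unchanged). New critical value: z_{0.0125} = 2.241.
Revised power = Φ(δ − 2.241) + Φ(−δ − 2.241) = Φ(-0.721) + Φ(-3.762) = 0.2355 + 0.0001 = 0.2356.

Power ≈ 0.236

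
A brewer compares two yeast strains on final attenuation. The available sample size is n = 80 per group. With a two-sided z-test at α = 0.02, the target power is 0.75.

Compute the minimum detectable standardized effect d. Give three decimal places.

Required noncentrality: δ = z_{0.01} + z_{0.25} = 2.326 + 0.674 = 3.001.
(Lower-tail contribution to power is negligible for δ > 0.)
δ = d·√(n/2) ⇒ d = δ/√(n/2) = 3.001/√(80/2) = 0.4745.

d ≈ 0.474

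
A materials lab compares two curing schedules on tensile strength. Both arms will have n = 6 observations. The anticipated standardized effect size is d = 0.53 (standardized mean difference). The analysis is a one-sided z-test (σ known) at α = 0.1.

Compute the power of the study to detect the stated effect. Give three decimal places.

Power ≈ 0.358

Noncentrality parameter: λ = d·√(n/2) = 0.53 × √(6/2) = 0.9180
Critical value for a one-sided test at α = 0.1: z_α = 1.282.
Power = Φ(λ − 1.282) = Φ(-0.364) = 0.3581.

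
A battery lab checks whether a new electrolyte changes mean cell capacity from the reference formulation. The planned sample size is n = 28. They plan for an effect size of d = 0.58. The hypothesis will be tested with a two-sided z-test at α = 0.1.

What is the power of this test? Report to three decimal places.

Noncentrality parameter: δ = d·√n = 0.58 × √28 = 3.0691
Two-sided α = 0.1 → critical value z_{0.05} = 1.645.
Power = Φ(δ − 1.645) + Φ(−δ − 1.645) = Φ(1.424) + Φ(-4.714) = 0.9228 + 0.0000 = 0.9228.

Power ≈ 0.923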